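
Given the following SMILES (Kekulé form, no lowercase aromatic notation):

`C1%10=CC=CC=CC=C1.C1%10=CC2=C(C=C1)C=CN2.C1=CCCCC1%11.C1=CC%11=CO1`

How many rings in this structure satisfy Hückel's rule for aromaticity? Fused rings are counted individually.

3

The SMILES encodes an eight-membered carbon ring with four alternating C=C double bonds; a six-membered carbon ring with three alternating C=C double bonds, fused to a five-membered ring containing one N–H nitrogen and two C=C double bonds; a six-membered carbon ring with one C=C double bond; a five-membered ring of four carbons and one oxygen, with two C=C double bonds.
The 8-membered ring has only sp² ring atoms; a planar conformation would have a fully conjugated π system of 8 electrons. But 8 = 4(2), which is 4n not 4n+2, so it is not aromatic (cyclooctatetraene) — cyclooctatetraene distorts into a non-planar tub to avoid antiaromaticity.
The fused 6/5-membered bicyclic (with one N–H) is a single π system with 9 sp² atoms and 10 π electrons from ring double bonds plus a heteroatom lone pair. 10 = 4(2)+2, so the system is aromatic and both rings count as aromatic (indole).
The 6-membered ring has four sp³ carbons, so it is not fully conjugated — not aromatic (cyclohexene).
The 5-membered ring with one oxygen is fully conjugated (every ring atom contributes a p orbital); 2 ring double bonds (4 π electrons) plus a heteroatom lone pair (2) give 6 π electrons. That satisfies 4n+2 with n=1, so it is aromatic (furan).
3 of the 5 rings are aromatic. Total: 3.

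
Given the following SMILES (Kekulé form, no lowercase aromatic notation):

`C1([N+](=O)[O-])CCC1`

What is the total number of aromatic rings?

0

The SMILES encodes a four-membered saturated carbon ring.
The 4-membered ring has only sp³ atoms, so it is not fully conjugated — not aromatic (cyclobutane).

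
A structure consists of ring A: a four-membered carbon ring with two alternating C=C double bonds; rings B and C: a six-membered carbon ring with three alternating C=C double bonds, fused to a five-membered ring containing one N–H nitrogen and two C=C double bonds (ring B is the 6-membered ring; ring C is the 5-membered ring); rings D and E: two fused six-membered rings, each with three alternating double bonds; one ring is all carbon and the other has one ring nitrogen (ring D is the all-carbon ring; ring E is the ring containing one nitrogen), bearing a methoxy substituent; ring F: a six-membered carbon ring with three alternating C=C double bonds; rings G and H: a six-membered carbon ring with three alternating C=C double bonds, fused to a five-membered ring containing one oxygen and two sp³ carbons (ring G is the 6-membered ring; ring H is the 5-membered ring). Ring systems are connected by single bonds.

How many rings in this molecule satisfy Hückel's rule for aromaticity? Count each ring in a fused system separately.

6

Ring A has only sp² ring atoms; a planar conformation would have a fully conjugated π system of 4 electrons. But 4 = 4(1), which is 4n not 4n+2, so ring A is not aromatic (cyclobutadiene) — cyclobutadiene is antiaromatic and distorts to a rectangle.
Rings B and C form a fused bicyclic system (with one N–H) with 9 sp² atoms and 10 π electrons from ring double bonds plus a heteroatom lone pair. 10 = 4(2)+2, so the system is aromatic and both rings count as aromatic (indole).
Rings D and E form a fused bicyclic system (with one nitrogen) with 10 sp² atoms and 10 π electrons from ring double bonds. 10 = 4(2)+2, so the system is aromatic and both rings count as aromatic (quinoline).
Ring F is fully conjugated (every ring atom contributes a p orbital); 3 ring double bonds give 6 π electrons. That satisfies 4n+2 with n=1, so ring F is aromatic (benzene).
Ring G is planar and fully conjugated; 3 ring double bonds give 6 π electrons. Since 6 = 4n+2 (n=1), ring G is aromatic (benzene ring).
Ring H has two sp³ carbons, so it is not fully conjugated — not aromatic (oxolane ring).
Aromatic: B, C, D, E, F, G. Total: 6.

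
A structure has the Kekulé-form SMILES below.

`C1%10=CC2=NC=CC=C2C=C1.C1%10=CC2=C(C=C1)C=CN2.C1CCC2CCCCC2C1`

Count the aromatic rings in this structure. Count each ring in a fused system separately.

4

The SMILES encodes two fused six-membered rings, each with three alternating double bonds; one ring is all carbon and the other has one ring nitrogen; a six-membered carbon ring with three alternating C=C double bonds, fused to a five-membered ring containing one N–H nitrogen and two C=C double bonds; two fused six-membered saturated carbon rings.
The fused 6/6-membered bicyclic (with one nitrogen) is a single π system with 10 sp² atoms and 10 π electrons from ring double bonds. 10 = 4(2)+2, so the system is aromatic and both rings count as aromatic (quinoline).
The fused 6/5-membered bicyclic (with one N–H) is a single π system with 9 sp² atoms and 10 π electrons from ring double bonds plus a heteroatom lone pair. 10 = 4(2)+2, so the system is aromatic and both rings count as aromatic (indole).
The 6-membered ring has only sp³ atoms, so it is not fully conjugated — not aromatic (cyclohexane ring).
The second 6-membered ring has only sp³ atoms, so it is not fully conjugated — not aromatic (cyclohexane ring).
4 of the 6 rings are aromatic. Total: 4.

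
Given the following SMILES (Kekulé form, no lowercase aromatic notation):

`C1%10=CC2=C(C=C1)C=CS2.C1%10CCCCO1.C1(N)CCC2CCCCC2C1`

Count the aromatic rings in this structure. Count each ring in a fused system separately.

The SMILES encodes a six-membered carbon ring with three alternating C=C double bonds, fused to a five-membered ring containing one sulfur and two C=C double bonds; a six-membered saturated ring of five carbons and one oxygen; two fused six-membered saturated carbon rings.
The fused 6/5-membered bicyclic (with one sulfur) is a single π system with 9 sp² atoms and 10 π electrons from ring double bonds plus a heteroatom lone pair. 10 = 4(2)+2, so the system is aromatic and both rings count as aromatic (benzothiophene).
The 6-membered ring with one oxygen has only sp³ atoms, so it is not fully conjugated — not aromatic (tetrahydropyran).
The 6-membered ring has only sp³ atoms, so it is not fully conjugated — not aromatic (cyclohexane ring).
The second 6-membered ring has only sp³ atoms, so it is not fully conjugated — not aromatic (cyclohexane ring).
2 of the 5 rings are aromatic. Total: 2.

2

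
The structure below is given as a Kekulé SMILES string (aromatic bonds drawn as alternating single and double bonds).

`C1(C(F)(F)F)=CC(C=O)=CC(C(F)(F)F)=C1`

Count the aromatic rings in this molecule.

The SMILES encodes a six-membered carbon ring with three alternating C=C double bonds.
The 6-membered ring is fully conjugated (every ring atom contributes a p orbital); 3 ring double bonds give 6 π electrons. That satisfies 4n+2 with n=1, so it is aromatic (benzene).

1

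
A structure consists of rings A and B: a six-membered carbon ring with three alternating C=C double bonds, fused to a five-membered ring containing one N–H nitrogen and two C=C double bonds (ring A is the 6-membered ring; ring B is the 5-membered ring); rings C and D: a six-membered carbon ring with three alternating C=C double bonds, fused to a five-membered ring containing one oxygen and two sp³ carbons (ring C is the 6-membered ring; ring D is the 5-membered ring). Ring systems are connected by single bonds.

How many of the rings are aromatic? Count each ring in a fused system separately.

3

Rings A and B form a fused bicyclic system (with one N–H) with 9 sp² atoms and 10 π electrons from ring double bonds plus a heteroatom lone pair. 10 = 4(2)+2, so the system is aromatic and both rings count as aromatic (indole).
Ring C has a continuous p-orbital overlap around the ring; 3 ring double bonds give 6 π electrons. That satisfies 4n+2 with n=1, so ring C is aromatic (benzene ring).
Ring D has two sp³ carbons, so it is not fully conjugated — not aromatic (oxolane ring).
Aromatic: A, B, C. Total: 3.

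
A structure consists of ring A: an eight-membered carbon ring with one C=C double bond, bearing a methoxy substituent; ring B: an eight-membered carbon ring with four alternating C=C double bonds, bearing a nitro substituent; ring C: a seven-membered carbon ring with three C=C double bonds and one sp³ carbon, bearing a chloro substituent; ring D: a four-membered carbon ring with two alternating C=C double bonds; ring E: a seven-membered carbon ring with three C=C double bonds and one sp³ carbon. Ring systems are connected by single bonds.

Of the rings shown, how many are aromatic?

Ring A has six sp³ carbons, so it is not fully conjugated — not aromatic (cyclooctene).
Ring B has only sp² ring atoms; a planar conformation would have a fully conjugated π system of 8 electrons. But 8 = 4(2), which is 4n not 4n+2, so ring B is not aromatic (cyclooctatetraene) — cyclooctatetraene distorts into a non-planar tub to avoid antiaromaticity.
Ring C has one sp³ carbon, so it is not fully conjugated — not aromatic (cycloheptatriene).
Ring D has only sp² ring atoms; a planar conformation would have a fully conjugated π system of 4 electrons. But 4 = 4(1), which is 4n not 4n+2, so ring D is not aromatic (cyclobutadiene) — cyclobutadiene is antiaromatic and distorts to a rectangle.
Ring E has one sp³ carbon, so it is not fully conjugated — not aromatic (cycloheptatriene).
No ring is aromatic. Total: 0.

0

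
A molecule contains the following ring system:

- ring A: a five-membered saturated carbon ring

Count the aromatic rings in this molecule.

0

Ring A has only sp³ atoms, so it is not fully conjugated — not aromatic (cyclopentane).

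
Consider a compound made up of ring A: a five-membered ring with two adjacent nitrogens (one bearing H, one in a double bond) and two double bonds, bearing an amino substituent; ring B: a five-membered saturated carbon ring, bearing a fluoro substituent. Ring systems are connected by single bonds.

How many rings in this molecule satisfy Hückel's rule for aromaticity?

Ring A has a continuous p-orbital overlap around the ring; 2 ring double bonds (4 π electrons) plus a heteroatom lone pair (2) give 6 π electrons. That satisfies 4n+2 with n=1, so ring A is aromatic (pyrazole).
Ring B has only sp³ atoms, so it is not fully conjugated — not aromatic (cyclopentane).
Aromatic: A. Total: 1.

1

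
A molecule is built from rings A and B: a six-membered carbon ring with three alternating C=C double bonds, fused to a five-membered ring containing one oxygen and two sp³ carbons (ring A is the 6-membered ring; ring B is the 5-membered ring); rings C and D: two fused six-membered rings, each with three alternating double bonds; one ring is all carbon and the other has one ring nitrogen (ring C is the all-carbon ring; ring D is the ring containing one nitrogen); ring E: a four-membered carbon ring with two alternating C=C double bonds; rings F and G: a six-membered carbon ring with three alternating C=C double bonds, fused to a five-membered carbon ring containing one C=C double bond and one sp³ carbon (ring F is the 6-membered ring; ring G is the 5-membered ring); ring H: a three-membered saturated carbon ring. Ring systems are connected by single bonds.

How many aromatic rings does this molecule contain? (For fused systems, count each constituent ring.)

Ring A has a continuous p-orbital overlap around the ring; 3 ring double bonds give 6 π electrons. That satisfies 4n+2 with n=1, so ring A is aromatic (benzene ring).
Ring B has two sp³ carbons, so it is not fully conjugated — not aromatic (oxolane ring).
Rings C and D form a fused bicyclic system (with one nitrogen) with 10 sp² atoms and 10 π electrons from ring double bonds. 10 = 4(2)+2, so the system is aromatic and both rings count as aromatic (quinoline).
Ring E has only sp² ring atoms; a planar conformation would have a fully conjugated π system of 4 electrons. But 4 = 4(1), which is 4n not 4n+2, so ring E is not aromatic (cyclobutadiene) — cyclobutadiene is antiaromatic and distorts to a rectangle.
Ring F is fully conjugated (every ring atom contributes a p orbital); 3 ring double bonds give 6 π electrons. 6 = 4(1)+2, so ring F is aromatic (benzene ring).
Ring G has one sp³ carbon, so it is not fully conjugated — not aromatic (cyclopentene ring).
Ring H has only sp³ atoms, so it is not fully conjugated — not aromatic (cyclopropane).
Aromatic: A, C, D, F. Total: 4.

4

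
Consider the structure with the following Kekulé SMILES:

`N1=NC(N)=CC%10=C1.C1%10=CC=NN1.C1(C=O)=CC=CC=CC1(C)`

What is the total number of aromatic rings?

2

The SMILES encodes a six-membered ring with two adjacent nitrogens and three alternating double bonds; a five-membered ring with two adjacent nitrogens (one bearing H, one in a double bond) and two double bonds; a seven-membered carbon ring with three C=C double bonds and one sp³ carbon.
The 6-membered ring with two nitrogens (1,2) is fully conjugated (every ring atom contributes a p orbital); 3 ring double bonds give 6 π electrons. Since 6 = 4n+2 (n=1), it is aromatic (pyridazine).
The 5-membered ring with two adjacent nitrogens (one N–H, one =N–) has a continuous p-orbital overlap around the ring; 2 ring double bonds (4 π electrons) plus a heteroatom lone pair (2) give 6 π electrons. That satisfies 4n+2 with n=1, so it is aromatic (pyrazole).
The 7-membered ring has one sp³ carbon, so it is not fully conjugated — not aromatic (cycloheptatriene).
2 of the 3 rings are aromatic. Total: 2.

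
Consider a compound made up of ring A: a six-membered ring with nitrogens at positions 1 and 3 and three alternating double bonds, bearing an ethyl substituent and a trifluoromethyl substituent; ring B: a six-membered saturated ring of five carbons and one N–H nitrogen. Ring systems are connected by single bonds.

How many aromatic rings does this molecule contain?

Ring A is planar and fully conjugated; 3 ring double bonds give 6 π electrons. That satisfies 4n+2 with n=1, so ring A is aromatic (pyrimidine).
Ring B has only sp³ atoms, so it is not fully conjugated — not aromatic (piperidine).
Aromatic: A. Total: 1.

1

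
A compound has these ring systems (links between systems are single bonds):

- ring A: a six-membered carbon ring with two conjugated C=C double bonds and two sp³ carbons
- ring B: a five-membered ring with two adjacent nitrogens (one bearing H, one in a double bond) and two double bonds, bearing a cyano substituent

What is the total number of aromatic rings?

Ring A has two sp³ carbons, so it is not fully conjugated — not aromatic (1,3-cyclohexadiene).
Ring B is planar and fully conjugated; 2 ring double bonds (4 π electrons) plus a heteroatom lone pair (2) give 6 π electrons. 6 = 4(1)+2, so ring B is aromatic (pyrazole).
Aromatic: B. Total: 1.

1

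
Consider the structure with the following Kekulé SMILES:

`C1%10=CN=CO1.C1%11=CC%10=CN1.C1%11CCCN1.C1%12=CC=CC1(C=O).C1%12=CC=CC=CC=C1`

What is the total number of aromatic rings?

2

The SMILES encodes a five-membered ring with an oxygen at position 1 and a nitrogen at position 3 (in a C=N bond), with two double bonds; a five-membered ring of four carbons and one nitrogen bearing a hydrogen, with two C=C double bonds; a five-membered saturated ring of four carbons and one N–H nitrogen; a five-membered carbon ring with two conjugated C=C double bonds and one sp³ carbon; an eight-membered carbon ring with four alternating C=C double bonds.
The 5-membered ring with one oxygen and one =N– is planar and fully conjugated; 2 ring double bonds (4 π electrons) plus a heteroatom lone pair (2) give 6 π electrons. 6 = 4(1)+2, so it is aromatic (oxazole).
The 5-membered ring with one N–H is planar and fully conjugated; 2 ring double bonds (4 π electrons) plus a heteroatom lone pair (2) give 6 π electrons. 6 = 4(1)+2, so it is aromatic (pyrrole).
The second 5-membered ring with one N–H has only sp³ atoms, so it is not fully conjugated — not aromatic (pyrrolidine).
The 5-membered ring has one sp³ carbon, so it is not fully conjugated — not aromatic (cyclopentadiene).
The 8-membered ring has only sp² ring atoms; a planar conformation would have a fully conjugated π system of 8 electrons. But 8 = 4(2), which is 4n not 4n+2, so it is not aromatic (cyclooctatetraene) — cyclooctatetraene distorts into a non-planar tub to avoid antiaromaticity.
2 of the 5 rings are aromatic. Total: 2.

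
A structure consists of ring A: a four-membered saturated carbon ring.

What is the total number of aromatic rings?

0

Ring A has only sp³ atoms, so it is not fully conjugated — not aromatic (cyclobutane).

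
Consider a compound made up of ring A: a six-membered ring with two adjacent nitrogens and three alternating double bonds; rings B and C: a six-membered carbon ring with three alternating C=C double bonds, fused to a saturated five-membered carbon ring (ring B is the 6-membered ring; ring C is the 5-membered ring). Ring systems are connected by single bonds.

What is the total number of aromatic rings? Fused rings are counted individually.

2

Ring A has a continuous p-orbital overlap around the ring; 3 ring double bonds give 6 π electrons. Since 6 = 4n+2 (n=1), ring A is aromatic (pyridazine).
Ring B is fully conjugated (every ring atom contributes a p orbital); 3 ring double bonds give 6 π electrons. Since 6 = 4n+2 (n=1), ring B is aromatic (benzene ring).
Ring C has three sp³ carbons, so it is not fully conjugated — not aromatic (cyclopentane ring).
Aromatic: A, B. Total: 2.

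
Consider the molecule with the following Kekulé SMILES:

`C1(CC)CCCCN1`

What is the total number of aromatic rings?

0

The SMILES encodes a six-membered saturated ring of five carbons and one N–H nitrogen.
The 6-membered ring with one N–H has only sp³ atoms, so it is not fully conjugated — not aromatic (piperidine).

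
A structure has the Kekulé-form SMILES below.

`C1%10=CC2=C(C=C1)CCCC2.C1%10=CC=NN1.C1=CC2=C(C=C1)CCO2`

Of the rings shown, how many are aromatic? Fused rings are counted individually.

The SMILES encodes a six-membered carbon ring with three alternating C=C double bonds, fused to a saturated six-membered carbon ring; a five-membered ring with two adjacent nitrogens (one bearing H, one in a double bond) and two double bonds; a six-membered carbon ring with three alternating C=C double bonds, fused to a five-membered ring containing one oxygen and two sp³ carbons.
The 6-membered ring has a continuous p-orbital overlap around the ring; 3 ring double bonds give 6 π electrons. Since 6 = 4n+2 (n=1), it is aromatic (benzene ring).
The second 6-membered ring has four sp³ carbons, so it is not fully conjugated — not aromatic (cyclohexane ring).
The 5-membered ring with two adjacent nitrogens (one N–H, one =N–) has a continuous p-orbital overlap around the ring; 2 ring double bonds (4 π electrons) plus a heteroatom lone pair (2) give 6 π electrons. Since 6 = 4n+2 (n=1), it is aromatic (pyrazole).
The third 6-membered ring has a continuous p-orbital overlap around the ring; 3 ring double bonds give 6 π electrons. Since 6 = 4n+2 (n=1), it is aromatic (benzene ring).
The 5-membered ring with one oxygen has two sp³ carbons, so it is not fully conjugated — not aromatic (oxolane ring).
3 of the 5 rings are aromatic. Total: 3.

3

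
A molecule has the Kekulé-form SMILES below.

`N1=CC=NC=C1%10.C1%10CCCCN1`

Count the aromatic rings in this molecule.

1

The SMILES encodes a six-membered ring with nitrogens at positions 1 and 4 and three alternating double bonds; a six-membered saturated ring of five carbons and one N–H nitrogen.
The 6-membered ring with two nitrogens (1,4) is planar and fully conjugated; 3 ring double bonds give 6 π electrons. Since 6 = 4n+2 (n=1), it is aromatic (pyrazine).
The 6-membered ring with one N–H has only sp³ atoms, so it is not fully conjugated — not aromatic (piperidine).
1 of the 2 rings is aromatic. Total: 1.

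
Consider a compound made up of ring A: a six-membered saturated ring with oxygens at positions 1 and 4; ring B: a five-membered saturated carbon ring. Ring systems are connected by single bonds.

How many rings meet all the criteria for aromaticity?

Ring A has only sp³ atoms, so it is not fully conjugated — not aromatic (1,4-dioxane).
Ring B has only sp³ atoms, so it is not fully conjugated — not aromatic (cyclopentane).
No ring is aromatic. Total: 0.

0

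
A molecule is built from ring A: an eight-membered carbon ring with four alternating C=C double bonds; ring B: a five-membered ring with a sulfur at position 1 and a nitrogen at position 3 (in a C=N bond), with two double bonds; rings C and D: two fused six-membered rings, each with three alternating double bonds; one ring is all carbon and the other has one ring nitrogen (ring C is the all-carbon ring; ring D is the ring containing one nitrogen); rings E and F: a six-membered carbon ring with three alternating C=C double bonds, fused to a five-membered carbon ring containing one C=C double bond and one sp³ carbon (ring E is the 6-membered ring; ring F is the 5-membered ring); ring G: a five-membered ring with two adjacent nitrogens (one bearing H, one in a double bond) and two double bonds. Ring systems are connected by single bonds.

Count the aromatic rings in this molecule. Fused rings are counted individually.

Ring A has only sp² ring atoms; a planar conformation would have a fully conjugated π system of 8 electrons. But 8 = 4(2), which is 4n not 4n+2, so ring A is not aromatic (cyclooctatetraene) — cyclooctatetraene distorts into a non-planar tub to avoid antiaromaticity.
Ring B has a continuous p-orbital overlap around the ring; 2 ring double bonds (4 π electrons) plus a heteroatom lone pair (2) give 6 π electrons. Since 6 = 4n+2 (n=1), ring B is aromatic (thiazole).
Rings C and D form a fused bicyclic system (with one nitrogen) with 10 sp² atoms and 10 π electrons from ring double bonds. 10 = 4(2)+2, so the system is aromatic and both rings count as aromatic (quinoline).
Ring E is planar and fully conjugated; 3 ring double bonds give 6 π electrons. Since 6 = 4n+2 (n=1), ring E is aromatic (benzene ring).
Ring F has one sp³ carbon, so it is not fully conjugated — not aromatic (cyclopentene ring).
Ring G has a continuous p-orbital overlap around the ring; 2 ring double bonds (4 π electrons) plus a heteroatom lone pair (2) give 6 π electrons. Since 6 = 4n+2 (n=1), ring G is aromatic (pyrazole).
Aromatic: B, C, D, E, G. Total: 5.

5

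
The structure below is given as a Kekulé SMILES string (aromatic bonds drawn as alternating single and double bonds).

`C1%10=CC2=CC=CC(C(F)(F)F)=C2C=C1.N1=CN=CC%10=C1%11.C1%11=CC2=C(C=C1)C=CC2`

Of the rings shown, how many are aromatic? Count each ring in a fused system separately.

The SMILES encodes two fused six-membered carbon rings, each with three alternating C=C double bonds; a six-membered ring with nitrogens at positions 1 and 3 and three alternating double bonds; a six-membered carbon ring with three alternating C=C double bonds, fused to a five-membered carbon ring containing one C=C double bond and one sp³ carbon.
The fused 6/6-membered bicyclic is a single π system with 10 sp² atoms and 10 π electrons from ring double bonds. 10 = 4(2)+2, so the system is aromatic and both rings count as aromatic (naphthalene).
The 6-membered ring with two nitrogens (1,3) has a continuous p-orbital overlap around the ring; 3 ring double bonds give 6 π electrons. That satisfies 4n+2 with n=1, so it is aromatic (pyrimidine).
The 6-membered ring is fully conjugated (every ring atom contributes a p orbital); 3 ring double bonds give 6 π electrons. 6 = 4(1)+2, so it is aromatic (benzene ring).
The 5-membered ring has one sp³ carbon, so it is not fully conjugated — not aromatic (cyclopentene ring).
4 of the 5 rings are aromatic. Total: 4.

4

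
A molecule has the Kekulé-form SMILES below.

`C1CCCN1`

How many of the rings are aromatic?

0

The SMILES encodes a five-membered saturated ring of four carbons and one N–H nitrogen.
The 5-membered ring with one N–H has only sp³ atoms, so it is not fully conjugated — not aromatic (pyrrolidine).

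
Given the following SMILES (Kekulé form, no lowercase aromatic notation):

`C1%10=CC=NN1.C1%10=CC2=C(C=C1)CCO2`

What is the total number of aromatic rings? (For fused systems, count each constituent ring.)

The SMILES encodes a five-membered ring with two adjacent nitrogens (one bearing H, one in a double bond) and two double bonds; a six-membered carbon ring with three alternating C=C double bonds, fused to a five-membered ring containing one oxygen and two sp³ carbons.
The 5-membered ring with two adjacent nitrogens (one N–H, one =N–) has a continuous p-orbital overlap around the ring; 2 ring double bonds (4 π electrons) plus a heteroatom lone pair (2) give 6 π electrons. That satisfies 4n+2 with n=1, so it is aromatic (pyrazole).
The 6-membered ring is planar and fully conjugated; 3 ring double bonds give 6 π electrons. That satisfies 4n+2 with n=1, so it is aromatic (benzene ring).
The 5-membered ring with one oxygen has two sp³ carbons, so it is not fully conjugated — not aromatic (oxolane ring).
2 of the 3 rings are aromatic. Total: 2.

2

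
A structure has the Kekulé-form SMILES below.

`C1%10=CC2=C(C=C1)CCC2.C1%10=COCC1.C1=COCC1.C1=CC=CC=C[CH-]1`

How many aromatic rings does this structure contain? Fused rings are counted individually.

The SMILES encodes a six-membered carbon ring with three alternating C=C double bonds, fused to a saturated five-membered carbon ring; a five-membered ring of four carbons and one oxygen, with one C=C double bond and two sp³ carbons; a five-membered ring of four carbons and one oxygen, with one C=C double bond and two sp³ carbons; a seven-membered all-carbon ring bearing a negative charge on one carbon, with three C=C double bonds.
The 6-membered ring is planar and fully conjugated; 3 ring double bonds give 6 π electrons. Since 6 = 4n+2 (n=1), it is aromatic (benzene ring).
The 5-membered ring has three sp³ carbons, so it is not fully conjugated — not aromatic (cyclopentane ring).
The 5-membered ring with one oxygen has two sp³ carbons, so it is not fully conjugated — not aromatic (2,3-dihydrofuran).
The second 5-membered ring with one oxygen has two sp³ carbons, so it is not fully conjugated — not aromatic (2,3-dihydrofuran).
The 7-membered ring has only sp² ring atoms; a planar conformation would have a fully conjugated π system of 8 electrons. But 8 = 4(2), which is 4n not 4n+2, so it is not aromatic (cycloheptatrienyl anion).
1 of the 5 rings is aromatic. Total: 1.

1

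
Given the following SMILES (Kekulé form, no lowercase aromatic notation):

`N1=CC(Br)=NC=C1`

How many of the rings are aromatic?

1

The SMILES encodes a six-membered ring with nitrogens at positions 1 and 4 and three alternating double bonds.
The 6-membered ring with two nitrogens (1,4) is planar and fully conjugated; 3 ring double bonds give 6 π electrons. Since 6 = 4n+2 (n=1), it is aromatic (pyrazine).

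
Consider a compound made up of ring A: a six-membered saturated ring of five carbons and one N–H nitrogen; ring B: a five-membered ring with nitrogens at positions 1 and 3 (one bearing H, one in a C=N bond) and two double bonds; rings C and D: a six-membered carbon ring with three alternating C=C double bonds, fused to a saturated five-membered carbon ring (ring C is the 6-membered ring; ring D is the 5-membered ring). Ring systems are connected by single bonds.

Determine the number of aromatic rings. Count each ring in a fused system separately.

Ring A has only sp³ atoms, so it is not fully conjugated — not aromatic (piperidine).
Ring B has a continuous p-orbital overlap around the ring; 2 ring double bonds (4 π electrons) plus a heteroatom lone pair (2) give 6 π electrons. That satisfies 4n+2 with n=1, so ring B is aromatic (imidazole).
Ring C is fully conjugated (every ring atom contributes a p orbital); 3 ring double bonds give 6 π electrons. Since 6 = 4n+2 (n=1), ring C is aromatic (benzene ring).
Ring D has three sp³ carbons, so it is not fully conjugated — not aromatic (cyclopentane ring).
Aromatic: B, C. Total: 2.

2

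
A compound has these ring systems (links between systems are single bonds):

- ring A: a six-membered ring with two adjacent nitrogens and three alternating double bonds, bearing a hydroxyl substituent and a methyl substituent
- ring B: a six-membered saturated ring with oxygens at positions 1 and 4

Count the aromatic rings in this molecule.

1

Ring A has a continuous p-orbital overlap around the ring; 3 ring double bonds give 6 π electrons. That satisfies 4n+2 with n=1, so ring A is aromatic (pyridazine).
Ring B has only sp³ atoms, so it is not fully conjugated — not aromatic (1,4-dioxane).
Aromatic: A. Total: 1.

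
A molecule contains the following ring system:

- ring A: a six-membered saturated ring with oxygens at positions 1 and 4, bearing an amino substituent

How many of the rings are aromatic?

0

Ring A has only sp³ atoms, so it is not fully conjugated — not aromatic (1,4-dioxane).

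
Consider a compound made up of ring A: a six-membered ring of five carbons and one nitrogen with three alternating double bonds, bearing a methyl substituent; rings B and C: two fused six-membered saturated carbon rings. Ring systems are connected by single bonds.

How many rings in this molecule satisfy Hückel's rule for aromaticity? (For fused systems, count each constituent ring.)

1

Ring A has a continuous p-orbital overlap around the ring; 3 ring double bonds give 6 π electrons. 6 = 4(1)+2, so ring A is aromatic (pyridine).
Ring B has only sp³ atoms, so it is not fully conjugated — not aromatic (cyclohexane ring).
Ring C has only sp³ atoms, so it is not fully conjugated — not aromatic (cyclohexane ring).
Aromatic: A. Total: 1.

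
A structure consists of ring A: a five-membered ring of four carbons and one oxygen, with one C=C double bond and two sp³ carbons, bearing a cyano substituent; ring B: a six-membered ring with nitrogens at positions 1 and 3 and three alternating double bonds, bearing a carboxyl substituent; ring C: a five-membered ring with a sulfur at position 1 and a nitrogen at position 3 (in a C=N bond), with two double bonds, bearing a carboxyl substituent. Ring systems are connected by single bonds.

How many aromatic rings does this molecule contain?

Ring A has two sp³ carbons, so it is not fully conjugated — not aromatic (2,3-dihydrofuran).
Ring B is planar and fully conjugated; 3 ring double bonds give 6 π electrons. 6 = 4(1)+2, so ring B is aromatic (pyrimidine).
Ring C has a continuous p-orbital overlap around the ring; 2 ring double bonds (4 π electrons) plus a heteroatom lone pair (2) give 6 π electrons. Since 6 = 4n+2 (n=1), ring C is aromatic (thiazole).
Aromatic: B, C. Total: 2.

2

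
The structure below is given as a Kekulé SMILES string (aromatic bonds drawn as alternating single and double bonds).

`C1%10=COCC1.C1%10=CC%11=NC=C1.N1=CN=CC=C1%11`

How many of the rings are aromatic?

2

The SMILES encodes a five-membered ring of four carbons and one oxygen, with one C=C double bond and two sp³ carbons; a six-membered ring of five carbons and one nitrogen with three alternating double bonds; a six-membered ring with nitrogens at positions 1 and 3 and three alternating double bonds.
The 5-membered ring with one oxygen has two sp³ carbons, so it is not fully conjugated — not aromatic (2,3-dihydrofuran).
The 6-membered ring with one nitrogen has a continuous p-orbital overlap around the ring; 3 ring double bonds give 6 π electrons. That satisfies 4n+2 with n=1, so it is aromatic (pyridine).
The 6-membered ring with two nitrogens (1,3) is planar and fully conjugated; 3 ring double bonds give 6 π electrons. 6 = 4(1)+2, so it is aromatic (pyrimidine).
2 of the 3 rings are aromatic. Total: 2.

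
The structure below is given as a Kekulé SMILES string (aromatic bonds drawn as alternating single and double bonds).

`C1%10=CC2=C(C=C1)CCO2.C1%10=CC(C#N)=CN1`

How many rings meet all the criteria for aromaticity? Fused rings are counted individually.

2

The SMILES encodes a six-membered carbon ring with three alternating C=C double bonds, fused to a five-membered ring containing one oxygen and two sp³ carbons; a five-membered ring of four carbons and one nitrogen bearing a hydrogen, with two C=C double bonds.
The 6-membered ring has a continuous p-orbital overlap around the ring; 3 ring double bonds give 6 π electrons. Since 6 = 4n+2 (n=1), it is aromatic (benzene ring).
The 5-membered ring with one oxygen has two sp³ carbons, so it is not fully conjugated — not aromatic (oxolane ring).
The 5-membered ring with one N–H has a continuous p-orbital overlap around the ring; 2 ring double bonds (4 π electrons) plus a heteroatom lone pair (2) give 6 π electrons. Since 6 = 4n+2 (n=1), it is aromatic (pyrrole).
2 of the 3 rings are aromatic. Total: 2.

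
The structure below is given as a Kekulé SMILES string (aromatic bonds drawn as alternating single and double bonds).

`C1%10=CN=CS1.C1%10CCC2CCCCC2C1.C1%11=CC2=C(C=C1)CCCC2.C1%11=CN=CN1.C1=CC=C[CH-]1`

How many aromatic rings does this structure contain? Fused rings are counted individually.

4

The SMILES encodes a five-membered ring with a sulfur at position 1 and a nitrogen at position 3 (in a C=N bond), with two double bonds; two fused six-membered saturated carbon rings; a six-membered carbon ring with three alternating C=C double bonds, fused to a saturated six-membered carbon ring; a five-membered ring with nitrogens at positions 1 and 3 (one bearing H, one in a C=N bond) and two double bonds; a five-membered all-carbon ring bearing a negative charge on one carbon, with two C=C double bonds.
The 5-membered ring with one sulfur and one =N– is planar and fully conjugated; 2 ring double bonds (4 π electrons) plus a heteroatom lone pair (2) give 6 π electrons. Since 6 = 4n+2 (n=1), it is aromatic (thiazole).
The 6-membered ring has only sp³ atoms, so it is not fully conjugated — not aromatic (cyclohexane ring).
The second 6-membered ring has only sp³ atoms, so it is not fully conjugated — not aromatic (cyclohexane ring).
The third 6-membered ring has a continuous p-orbital overlap around the ring; 3 ring double bonds give 6 π electrons. Since 6 = 4n+2 (n=1), it is aromatic (benzene ring).
The fourth 6-membered ring has four sp³ carbons, so it is not fully conjugated — not aromatic (cyclohexane ring).
The 5-membered ring with two nitrogens (one N–H, one =N–) has a continuous p-orbital overlap around the ring; 2 ring double bonds (4 π electrons) plus a heteroatom lone pair (2) give 6 π electrons. That satisfies 4n+2 with n=1, so it is aromatic (imidazole).
The 5-membered ring is fully conjugated (every ring atom contributes a p orbital); 2 ring double bonds (4 π electrons) plus the carbanion lone pair (2) give 6 π electrons. 6 = 4(1)+2, so it is aromatic (cyclopentadienyl anion).
4 of the 7 rings are aromatic. Total: 4.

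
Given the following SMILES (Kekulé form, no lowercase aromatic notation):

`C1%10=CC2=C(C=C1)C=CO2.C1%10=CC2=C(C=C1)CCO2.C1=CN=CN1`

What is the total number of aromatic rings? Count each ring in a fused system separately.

The SMILES encodes a six-membered carbon ring with three alternating C=C double bonds, fused to a five-membered ring containing one oxygen and two C=C double bonds; a six-membered carbon ring with three alternating C=C double bonds, fused to a five-membered ring containing one oxygen and two sp³ carbons; a five-membered ring with nitrogens at positions 1 and 3 (one bearing H, one in a C=N bond) and two double bonds.
The fused 6/5-membered bicyclic (with one oxygen) is a single π system with 9 sp² atoms and 10 π electrons from ring double bonds plus a heteroatom lone pair. 10 = 4(2)+2, so the system is aromatic and both rings count as aromatic (benzofuran).
The 6-membered ring is fully conjugated (every ring atom contributes a p orbital); 3 ring double bonds give 6 π electrons. Since 6 = 4n+2 (n=1), it is aromatic (benzene ring).
The 5-membered ring with one oxygen has two sp³ carbons, so it is not fully conjugated — not aromatic (oxolane ring).
The 5-membered ring with two nitrogens (one N–H, one =N–) has a continuous p-orbital overlap around the ring; 2 ring double bonds (4 π electrons) plus a heteroatom lone pair (2) give 6 π electrons. That satisfies 4n+2 with n=1, so it is aromatic (imidazole).
4 of the 5 rings are aromatic. Total: 4.

4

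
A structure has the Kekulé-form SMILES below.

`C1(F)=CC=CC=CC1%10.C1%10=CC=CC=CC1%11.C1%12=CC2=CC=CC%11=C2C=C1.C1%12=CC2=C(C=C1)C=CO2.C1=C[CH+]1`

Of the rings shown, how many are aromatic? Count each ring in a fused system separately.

The SMILES encodes a seven-membered carbon ring with three C=C double bonds and one sp³ carbon; a seven-membered carbon ring with three C=C double bonds and one sp³ carbon; two fused six-membered carbon rings, each with three alternating C=C double bonds; a six-membered carbon ring with three alternating C=C double bonds, fused to a five-membered ring containing one oxygen and two C=C double bonds; a three-membered all-carbon ring bearing a positive charge on one carbon, with one C=C double bond.
The 7-membered ring has one sp³ carbon, so it is not fully conjugated — not aromatic (cycloheptatriene).
The second 7-membered ring has one sp³ carbon, so it is not fully conjugated — not aromatic (cycloheptatriene).
The fused 6/6-membered bicyclic is a single π system with 10 sp² atoms and 10 π electrons from ring double bonds. 10 = 4(2)+2, so the system is aromatic and both rings count as aromatic (naphthalene).
The fused 6/5-membered bicyclic (with one oxygen) is a single π system with 9 sp² atoms and 10 π electrons from ring double bonds plus a heteroatom lone pair. 10 = 4(2)+2, so the system is aromatic and both rings count as aromatic (benzofuran).
The 3-membered ring is fully conjugated (every ring atom contributes a p orbital); 1 ring double bond (2 π electrons) plus the carbocation's empty p orbital (0, but keeps the ring conjugated) give 2 π electrons. 2 = 4(0)+2, so it is aromatic (cyclopropenyl cation).
5 of the 7 rings are aromatic. Total: 5.

5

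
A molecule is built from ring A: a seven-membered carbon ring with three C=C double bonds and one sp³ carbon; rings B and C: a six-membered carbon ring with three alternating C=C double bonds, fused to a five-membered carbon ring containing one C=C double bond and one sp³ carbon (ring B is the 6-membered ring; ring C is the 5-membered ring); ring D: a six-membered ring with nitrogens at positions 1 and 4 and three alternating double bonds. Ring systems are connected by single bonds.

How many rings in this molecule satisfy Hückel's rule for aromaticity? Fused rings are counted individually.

2

Ring A has one sp³ carbon, so it is not fully conjugated — not aromatic (cycloheptatriene).
Ring B is planar and fully conjugated; 3 ring double bonds give 6 π electrons. Since 6 = 4n+2 (n=1), ring B is aromatic (benzene ring).
Ring C has one sp³ carbon, so it is not fully conjugated — not aromatic (cyclopentene ring).
Ring D is planar and fully conjugated; 3 ring double bonds give 6 π electrons. That satisfies 4n+2 with n=1, so ring D is aromatic (pyrazine).
Aromatic: B, D. Total: 2.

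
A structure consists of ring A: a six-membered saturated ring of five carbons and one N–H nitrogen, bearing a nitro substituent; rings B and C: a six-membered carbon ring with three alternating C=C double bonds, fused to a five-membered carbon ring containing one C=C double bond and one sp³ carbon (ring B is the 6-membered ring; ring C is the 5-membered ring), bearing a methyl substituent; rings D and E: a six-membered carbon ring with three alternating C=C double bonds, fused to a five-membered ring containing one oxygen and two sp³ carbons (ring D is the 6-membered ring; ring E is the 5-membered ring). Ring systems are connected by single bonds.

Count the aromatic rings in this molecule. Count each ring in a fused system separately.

2

Ring A has only sp³ atoms, so it is not fully conjugated — not aromatic (piperidine).
Ring B is fully conjugated (every ring atom contributes a p orbital); 3 ring double bonds give 6 π electrons. That satisfies 4n+2 with n=1, so ring B is aromatic (benzene ring).
Ring C has one sp³ carbon, so it is not fully conjugated — not aromatic (cyclopentene ring).
Ring D is planar and fully conjugated; 3 ring double bonds give 6 π electrons. That satisfies 4n+2 with n=1, so ring D is aromatic (benzene ring).
Ring E has two sp³ carbons, so it is not fully conjugated — not aromatic (oxolane ring).
Aromatic: B, D. Total: 2.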